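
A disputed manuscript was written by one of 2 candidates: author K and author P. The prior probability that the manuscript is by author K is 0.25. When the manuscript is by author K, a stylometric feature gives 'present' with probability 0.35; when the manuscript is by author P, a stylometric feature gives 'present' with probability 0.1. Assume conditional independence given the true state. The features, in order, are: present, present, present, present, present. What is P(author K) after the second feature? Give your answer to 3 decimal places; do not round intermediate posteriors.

0.803

Each posterior becomes the prior for the next update.
After 'present': P(author K) = 0.35·0.2500 / (0.35·0.2500 + 0.1·0.7500) ≈ 0.5385
After 'present': P(author K) = 0.35·0.5385 / (0.35·0.5385 + 0.1·0.4615) ≈ 0.8033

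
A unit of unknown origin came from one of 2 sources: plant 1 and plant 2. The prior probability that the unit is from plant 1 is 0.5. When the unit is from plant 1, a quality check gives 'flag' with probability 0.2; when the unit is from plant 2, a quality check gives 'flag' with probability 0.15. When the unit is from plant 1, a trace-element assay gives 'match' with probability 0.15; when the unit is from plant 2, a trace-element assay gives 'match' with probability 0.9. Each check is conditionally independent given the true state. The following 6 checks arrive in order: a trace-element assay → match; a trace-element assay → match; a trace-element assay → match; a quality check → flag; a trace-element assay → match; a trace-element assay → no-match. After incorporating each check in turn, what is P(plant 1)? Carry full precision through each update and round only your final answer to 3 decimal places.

Each posterior becomes the prior for the next update.
After a trace-element assay='match': P(plant 1) = 0.15·0.5000 / (0.15·0.5000 + 0.9·0.5000) ≈ 0.1429
After a trace-element assay='match': P(plant 1) = 0.15·0.1429 / (0.15·0.1429 + 0.9·0.8571) ≈ 0.0270
After a trace-element assay='match': P(plant 1) = 0.15·0.0270 / (0.15·0.0270 + 0.9·0.9730) ≈ 0.0046
After a quality check='flag': P(plant 1) = 0.2·0.0046 / (0.2·0.0046 + 0.15·0.9954) ≈ 0.0061
After a trace-element assay='match': P(plant 1) = 0.15·0.0061 / (0.15·0.0061 + 0.9·0.9939) ≈ 0.0010
After a trace-element assay='no-match': P(plant 1) = 0.85·0.0010 / (0.85·0.0010 + 0.1·0.9990) ≈ 0.0087

0.009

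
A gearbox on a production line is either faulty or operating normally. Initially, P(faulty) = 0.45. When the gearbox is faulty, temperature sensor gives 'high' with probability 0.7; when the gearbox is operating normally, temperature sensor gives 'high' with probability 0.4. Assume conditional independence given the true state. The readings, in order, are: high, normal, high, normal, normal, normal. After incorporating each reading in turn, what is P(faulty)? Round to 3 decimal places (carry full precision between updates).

0.135

After 'high': P(faulty) = 0.7·0.4500 / (0.7·0.4500 + 0.4·0.5500) ≈ 0.5888
After 'normal': P(faulty) = 0.3·0.5888 / (0.3·0.5888 + 0.6·0.4112) ≈ 0.4172
After 'high': P(faulty) = 0.7·0.4172 / (0.7·0.4172 + 0.4·0.5828) ≈ 0.5561
After 'normal': P(faulty) = 0.3·0.5561 / (0.3·0.5561 + 0.6·0.4439) ≈ 0.3852
After 'normal': P(faulty) = 0.3·0.3852 / (0.3·0.3852 + 0.6·0.6148) ≈ 0.2385
After 'normal': P(faulty) = 0.3·0.2385 / (0.3·0.2385 + 0.6·0.7615) ≈ 0.1354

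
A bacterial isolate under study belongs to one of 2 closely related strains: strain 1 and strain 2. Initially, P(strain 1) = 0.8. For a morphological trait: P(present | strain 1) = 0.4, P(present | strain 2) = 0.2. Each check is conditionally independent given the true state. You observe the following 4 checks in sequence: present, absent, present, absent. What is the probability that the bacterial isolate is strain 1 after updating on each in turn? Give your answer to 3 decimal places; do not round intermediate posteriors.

Each posterior becomes the prior for the next update.
After 'present': P(strain 1) = 0.4·0.8000 / (0.4·0.8000 + 0.2·0.2000) ≈ 0.8889
After 'absent': P(strain 1) = 0.6·0.8889 / (0.6·0.8889 + 0.8·0.1111) ≈ 0.8571
After 'present': P(strain 1) = 0.4·0.8571 / (0.4·0.8571 + 0.2·0.1429) ≈ 0.9231
After 'absent': P(strain 1) = 0.6·0.9231 / (0.6·0.9231 + 0.8·0.0769) ≈ 0.9000

0.900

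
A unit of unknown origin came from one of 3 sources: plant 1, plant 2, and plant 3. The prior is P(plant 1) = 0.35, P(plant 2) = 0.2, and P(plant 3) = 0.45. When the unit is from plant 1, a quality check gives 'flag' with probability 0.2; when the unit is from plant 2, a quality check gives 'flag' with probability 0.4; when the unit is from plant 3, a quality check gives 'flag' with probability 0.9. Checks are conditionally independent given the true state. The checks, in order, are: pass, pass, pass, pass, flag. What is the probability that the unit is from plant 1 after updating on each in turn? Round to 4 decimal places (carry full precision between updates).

After 'pass': normaliser = 0.8·0.3500 + 0.6·0.2000 + 0.1·0.4500; P(plant 1) ≈ 0.6292, P(plant 2) ≈ 0.2697, P(plant 3) ≈ 0.1011
After 'pass': normaliser = 0.8·0.6292 + 0.6·0.2697 + 0.1·0.1011; P(plant 1) ≈ 0.7454, P(plant 2) ≈ 0.2396, P(plant 3) ≈ 0.0150
After 'pass': normaliser = 0.8·0.7454 + 0.6·0.2396 + 0.1·0.0150; P(plant 1) ≈ 0.8041, P(plant 2) ≈ 0.1939, P(plant 3) ≈ 0.0020
After 'pass': normaliser = 0.8·0.8041 + 0.6·0.1939 + 0.1·0.0020; P(plant 1) ≈ 0.8467, P(plant 2) ≈ 0.1531, P(plant 3) ≈ 0.0003
After 'flag': normaliser = 0.2·0.8467 + 0.4·0.1531 + 0.9·0.0003; P(plant 1) ≈ 0.7337, P(plant 2) ≈ 0.2653, P(plant 3) ≈ 0.0010

0.7337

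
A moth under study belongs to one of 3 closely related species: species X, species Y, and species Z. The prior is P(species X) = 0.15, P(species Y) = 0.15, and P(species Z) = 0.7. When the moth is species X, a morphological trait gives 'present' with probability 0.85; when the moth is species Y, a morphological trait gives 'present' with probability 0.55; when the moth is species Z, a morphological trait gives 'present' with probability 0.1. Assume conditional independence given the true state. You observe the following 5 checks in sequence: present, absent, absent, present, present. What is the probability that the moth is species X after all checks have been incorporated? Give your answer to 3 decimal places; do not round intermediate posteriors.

0.269

After 'present': normaliser = 0.85·0.1500 + 0.55·0.1500 + 0.1·0.7000; P(species X) ≈ 0.4554, P(species Y) ≈ 0.2946, P(species Z) ≈ 0.2500
After 'absent': normaliser = 0.15·0.4554 + 0.45·0.2946 + 0.9·0.2500; P(species X) ≈ 0.1604, P(species Y) ≈ 0.3113, P(species Z) ≈ 0.5283
After 'absent': normaliser = 0.15·0.1604 + 0.45·0.3113 + 0.9·0.5283; P(species X) ≈ 0.0376, P(species Y) ≈ 0.2190, P(species Z) ≈ 0.7434
After 'present': normaliser = 0.85·0.0376 + 0.55·0.2190 + 0.1·0.7434; P(species X) ≈ 0.1410, P(species Y) ≈ 0.5312, P(species Z) ≈ 0.3278
After 'present': normaliser = 0.85·0.1410 + 0.55·0.5312 + 0.1·0.3278; P(species X) ≈ 0.2694, P(species Y) ≈ 0.6569, P(species Z) ≈ 0.0737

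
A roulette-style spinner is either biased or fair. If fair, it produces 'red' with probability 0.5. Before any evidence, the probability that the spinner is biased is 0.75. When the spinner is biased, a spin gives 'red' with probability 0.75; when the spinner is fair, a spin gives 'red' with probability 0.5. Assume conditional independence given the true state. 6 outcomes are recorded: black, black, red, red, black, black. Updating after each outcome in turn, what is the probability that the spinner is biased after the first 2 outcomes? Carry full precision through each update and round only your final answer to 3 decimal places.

After 'black': P(biased) = 0.25·0.7500 / (0.25·0.7500 + 0.5·0.2500) ≈ 0.6000
After 'black': P(biased) = 0.25·0.6000 / (0.25·0.6000 + 0.5·0.4000) ≈ 0.4286

0.429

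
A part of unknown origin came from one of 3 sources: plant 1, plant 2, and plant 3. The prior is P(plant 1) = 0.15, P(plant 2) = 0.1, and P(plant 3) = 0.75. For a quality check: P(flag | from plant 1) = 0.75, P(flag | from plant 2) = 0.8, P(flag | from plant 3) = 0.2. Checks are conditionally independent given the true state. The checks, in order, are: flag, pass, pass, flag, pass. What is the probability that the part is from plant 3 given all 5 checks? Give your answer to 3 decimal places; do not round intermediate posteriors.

0.894

After 'flag': normaliser = 0.75·0.1500 + 0.8·0.1000 + 0.2·0.7500; P(plant 1) ≈ 0.3285, P(plant 2) ≈ 0.2336, P(plant 3) ≈ 0.4380
After 'pass': normaliser = 0.25·0.3285 + 0.2·0.2336 + 0.8·0.4380; P(plant 1) ≈ 0.1714, P(plant 2) ≈ 0.0975, P(plant 3) ≈ 0.7312
After 'pass': normaliser = 0.25·0.1714 + 0.2·0.0975 + 0.8·0.7312; P(plant 1) ≈ 0.0662, P(plant 2) ≈ 0.0301, P(plant 3) ≈ 0.9037
After 'flag': normaliser = 0.75·0.0662 + 0.8·0.0301 + 0.2·0.9037; P(plant 1) ≈ 0.1951, P(plant 2) ≈ 0.0947, P(plant 3) ≈ 0.7102
After 'pass': normaliser = 0.25·0.1951 + 0.2·0.0947 + 0.8·0.7102; P(plant 1) ≈ 0.0767, P(plant 2) ≈ 0.0298, P(plant 3) ≈ 0.8935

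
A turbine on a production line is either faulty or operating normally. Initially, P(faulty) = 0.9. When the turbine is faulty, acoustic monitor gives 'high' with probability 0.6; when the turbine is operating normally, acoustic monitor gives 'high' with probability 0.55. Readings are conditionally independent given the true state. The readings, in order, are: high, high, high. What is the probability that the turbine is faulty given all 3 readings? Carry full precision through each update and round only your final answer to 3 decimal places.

0.921

After 'high': P(faulty) = 0.6·0.9000 / (0.6·0.9000 + 0.55·0.1000) ≈ 0.9076
After 'high': P(faulty) = 0.6·0.9076 / (0.6·0.9076 + 0.55·0.0924) ≈ 0.9146
After 'high': P(faulty) = 0.6·0.9146 / (0.6·0.9146 + 0.55·0.0854) ≈ 0.9212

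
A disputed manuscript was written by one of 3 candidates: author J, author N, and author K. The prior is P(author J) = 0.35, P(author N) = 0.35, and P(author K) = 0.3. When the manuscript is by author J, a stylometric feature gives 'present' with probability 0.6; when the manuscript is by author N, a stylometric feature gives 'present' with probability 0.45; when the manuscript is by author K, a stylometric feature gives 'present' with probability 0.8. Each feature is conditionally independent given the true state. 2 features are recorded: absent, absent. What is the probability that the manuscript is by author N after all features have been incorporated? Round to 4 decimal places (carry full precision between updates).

After 'absent': normaliser = 0.4·0.3500 + 0.55·0.3500 + 0.2·0.3000; P(author J) ≈ 0.3567, P(author N) ≈ 0.4904, P(author K) ≈ 0.1529
After 'absent': normaliser = 0.4·0.3567 + 0.55·0.4904 + 0.2·0.1529; P(author J) ≈ 0.3221, P(author N) ≈ 0.6089, P(author K) ≈ 0.0690

0.6089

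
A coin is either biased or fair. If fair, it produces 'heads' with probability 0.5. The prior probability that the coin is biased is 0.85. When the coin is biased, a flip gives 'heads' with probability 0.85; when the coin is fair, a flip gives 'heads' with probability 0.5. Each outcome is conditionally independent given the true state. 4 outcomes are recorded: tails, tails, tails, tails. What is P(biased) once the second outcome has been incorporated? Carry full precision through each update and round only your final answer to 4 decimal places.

0.3377

Each posterior becomes the prior for the next update.
After 'tails': P(biased) = 0.15·0.8500 / (0.15·0.8500 + 0.5·0.1500) ≈ 0.6296
After 'tails': P(biased) = 0.15·0.6296 / (0.15·0.6296 + 0.5·0.3704) ≈ 0.3377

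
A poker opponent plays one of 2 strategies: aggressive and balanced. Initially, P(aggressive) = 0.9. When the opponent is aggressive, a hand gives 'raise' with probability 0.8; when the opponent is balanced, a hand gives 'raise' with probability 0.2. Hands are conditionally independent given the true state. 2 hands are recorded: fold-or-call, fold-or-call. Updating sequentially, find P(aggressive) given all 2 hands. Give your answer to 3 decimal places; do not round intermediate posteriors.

Apply Bayes' rule sequentially, carrying P(aggressive) forward.
After 'fold-or-call': P(aggressive) = 0.2·0.9000 / (0.2·0.9000 + 0.8·0.1000) ≈ 0.6923
After 'fold-or-call': P(aggressive) = 0.2·0.6923 / (0.2·0.6923 + 0.8·0.3077) ≈ 0.3600

0.360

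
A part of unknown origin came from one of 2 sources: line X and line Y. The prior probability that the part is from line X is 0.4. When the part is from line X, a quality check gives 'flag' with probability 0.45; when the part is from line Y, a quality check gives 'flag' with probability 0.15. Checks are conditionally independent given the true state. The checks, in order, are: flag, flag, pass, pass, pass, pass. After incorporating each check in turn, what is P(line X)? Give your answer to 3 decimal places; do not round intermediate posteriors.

Each posterior becomes the prior for the next update.
After 'flag': P(line X) = 0.45·0.4000 / (0.45·0.4000 + 0.15·0.6000) ≈ 0.6667
After 'flag': P(line X) = 0.45·0.6667 / (0.45·0.6667 + 0.15·0.3333) ≈ 0.8571
After 'pass': P(line X) = 0.55·0.8571 / (0.55·0.8571 + 0.85·0.1429) ≈ 0.7952
After 'pass': P(line X) = 0.55·0.7952 / (0.55·0.7952 + 0.85·0.2048) ≈ 0.7153
After 'pass': P(line X) = 0.55·0.7153 / (0.55·0.7153 + 0.85·0.2847) ≈ 0.6191
After 'pass': P(line X) = 0.55·0.6191 / (0.55·0.6191 + 0.85·0.3809) ≈ 0.5126

0.513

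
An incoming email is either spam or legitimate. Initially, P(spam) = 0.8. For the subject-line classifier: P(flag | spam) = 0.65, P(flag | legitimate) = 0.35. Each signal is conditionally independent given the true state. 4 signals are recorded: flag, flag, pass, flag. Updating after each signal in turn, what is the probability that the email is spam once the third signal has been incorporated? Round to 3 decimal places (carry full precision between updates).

After 'flag': P(spam) = 0.65·0.8000 / (0.65·0.8000 + 0.35·0.2000) ≈ 0.8814
After 'flag': P(spam) = 0.65·0.8814 / (0.65·0.8814 + 0.35·0.1186) ≈ 0.9324
After 'pass': P(spam) = 0.35·0.9324 / (0.35·0.9324 + 0.65·0.0676) ≈ 0.8814

0.881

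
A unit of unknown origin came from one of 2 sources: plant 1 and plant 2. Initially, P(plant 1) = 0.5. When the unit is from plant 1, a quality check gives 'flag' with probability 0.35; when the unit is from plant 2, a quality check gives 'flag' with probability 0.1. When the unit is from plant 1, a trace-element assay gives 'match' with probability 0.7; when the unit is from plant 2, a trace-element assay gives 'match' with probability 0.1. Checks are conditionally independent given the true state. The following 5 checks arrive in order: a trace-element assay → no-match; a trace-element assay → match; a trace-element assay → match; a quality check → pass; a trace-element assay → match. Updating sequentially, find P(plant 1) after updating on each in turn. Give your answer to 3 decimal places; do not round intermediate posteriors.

After a trace-element assay='no-match': P(plant 1) = 0.3·0.5000 / (0.3·0.5000 + 0.9·0.5000) ≈ 0.2500
After a trace-element assay='match': P(plant 1) = 0.7·0.2500 / (0.7·0.2500 + 0.1·0.7500) ≈ 0.7000
After a trace-element assay='match': P(plant 1) = 0.7·0.7000 / (0.7·0.7000 + 0.1·0.3000) ≈ 0.9423
After a quality check='pass': P(plant 1) = 0.65·0.9423 / (0.65·0.9423 + 0.9·0.0577) ≈ 0.9219
After a trace-element assay='match': P(plant 1) = 0.7·0.9219 / (0.7·0.9219 + 0.1·0.0781) ≈ 0.9880

0.988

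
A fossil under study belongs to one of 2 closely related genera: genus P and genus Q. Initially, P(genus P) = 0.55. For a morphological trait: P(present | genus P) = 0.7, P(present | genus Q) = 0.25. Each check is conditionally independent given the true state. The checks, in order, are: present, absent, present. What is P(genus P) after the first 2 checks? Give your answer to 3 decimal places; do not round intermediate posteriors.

0.578

After 'present': P(genus P) = 0.7·0.5500 / (0.7·0.5500 + 0.25·0.4500) ≈ 0.7739
After 'absent': P(genus P) = 0.3·0.7739 / (0.3·0.7739 + 0.75·0.2261) ≈ 0.5779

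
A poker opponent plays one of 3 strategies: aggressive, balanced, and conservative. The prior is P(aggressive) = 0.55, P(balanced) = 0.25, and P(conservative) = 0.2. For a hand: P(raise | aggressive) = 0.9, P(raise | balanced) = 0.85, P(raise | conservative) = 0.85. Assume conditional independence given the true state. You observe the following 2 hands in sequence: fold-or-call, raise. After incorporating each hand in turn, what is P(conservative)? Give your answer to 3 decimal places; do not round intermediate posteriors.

0.239

After 'fold-or-call': normaliser = 0.1·0.5500 + 0.15·0.2500 + 0.15·0.2000; P(aggressive) ≈ 0.4490, P(balanced) ≈ 0.3061, P(conservative) ≈ 0.2449
After 'raise': normaliser = 0.9·0.4490 + 0.85·0.3061 + 0.85·0.2449; P(aggressive) ≈ 0.4632, P(balanced) ≈ 0.2982, P(conservative) ≈ 0.2386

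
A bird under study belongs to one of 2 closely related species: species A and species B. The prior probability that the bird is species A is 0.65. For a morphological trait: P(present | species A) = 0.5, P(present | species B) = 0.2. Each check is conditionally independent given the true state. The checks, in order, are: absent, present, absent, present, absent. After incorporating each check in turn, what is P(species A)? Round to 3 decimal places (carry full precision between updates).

After 'absent': P(species A) = 0.5·0.6500 / (0.5·0.6500 + 0.8·0.3500) ≈ 0.5372
After 'present': P(species A) = 0.5·0.5372 / (0.5·0.5372 + 0.2·0.4628) ≈ 0.7437
After 'absent': P(species A) = 0.5·0.7437 / (0.5·0.7437 + 0.8·0.2563) ≈ 0.6446
After 'present': P(species A) = 0.5·0.6446 / (0.5·0.6446 + 0.2·0.3554) ≈ 0.8193
After 'absent': P(species A) = 0.5·0.8193 / (0.5·0.8193 + 0.8·0.1807) ≈ 0.7392

0.739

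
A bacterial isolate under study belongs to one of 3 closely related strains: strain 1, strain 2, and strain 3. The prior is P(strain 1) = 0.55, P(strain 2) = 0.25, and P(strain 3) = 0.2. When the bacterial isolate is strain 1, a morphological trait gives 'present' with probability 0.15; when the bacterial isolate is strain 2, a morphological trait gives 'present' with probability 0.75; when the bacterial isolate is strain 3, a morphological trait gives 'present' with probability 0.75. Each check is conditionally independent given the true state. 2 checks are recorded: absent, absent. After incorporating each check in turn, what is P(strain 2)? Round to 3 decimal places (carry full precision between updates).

0.037

After 'absent': normaliser = 0.85·0.5500 + 0.25·0.2500 + 0.25·0.2000; P(strain 1) ≈ 0.8060, P(strain 2) ≈ 0.1078, P(strain 3) ≈ 0.0862
After 'absent': normaliser = 0.85·0.8060 + 0.25·0.1078 + 0.25·0.0862; P(strain 1) ≈ 0.9339, P(strain 2) ≈ 0.0367, P(strain 3) ≈ 0.0294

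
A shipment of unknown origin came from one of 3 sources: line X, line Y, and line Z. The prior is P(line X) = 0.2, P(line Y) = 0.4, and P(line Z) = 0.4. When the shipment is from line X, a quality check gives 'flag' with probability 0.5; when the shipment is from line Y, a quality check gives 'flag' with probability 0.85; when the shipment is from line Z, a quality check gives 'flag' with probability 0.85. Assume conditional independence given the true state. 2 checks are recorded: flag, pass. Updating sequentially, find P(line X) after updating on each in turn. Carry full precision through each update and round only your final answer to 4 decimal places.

0.3289

After 'flag': normaliser = 0.5·0.2000 + 0.85·0.4000 + 0.85·0.4000; P(line X) ≈ 0.1282, P(line Y) ≈ 0.4359, P(line Z) ≈ 0.4359
After 'pass': normaliser = 0.5·0.1282 + 0.15·0.4359 + 0.15·0.4359; P(line X) ≈ 0.3289, P(line Y) ≈ 0.3355, P(line Z) ≈ 0.3355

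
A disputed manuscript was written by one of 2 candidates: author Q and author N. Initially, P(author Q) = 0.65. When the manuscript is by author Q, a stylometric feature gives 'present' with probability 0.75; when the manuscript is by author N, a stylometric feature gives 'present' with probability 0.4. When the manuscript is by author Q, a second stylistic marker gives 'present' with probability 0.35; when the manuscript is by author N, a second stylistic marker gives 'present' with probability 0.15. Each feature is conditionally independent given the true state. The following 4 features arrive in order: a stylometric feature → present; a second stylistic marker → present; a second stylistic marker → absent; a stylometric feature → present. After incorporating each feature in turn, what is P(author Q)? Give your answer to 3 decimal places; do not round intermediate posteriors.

0.921

After a stylometric feature='present': P(author Q) = 0.75·0.6500 / (0.75·0.6500 + 0.4·0.3500) ≈ 0.7769
After a second stylistic marker='present': P(author Q) = 0.35·0.7769 / (0.35·0.7769 + 0.15·0.2231) ≈ 0.8904
After a second stylistic marker='absent': P(author Q) = 0.65·0.8904 / (0.65·0.8904 + 0.85·0.1096) ≈ 0.8614
After a stylometric feature='present': P(author Q) = 0.75·0.8614 / (0.75·0.8614 + 0.4·0.1386) ≈ 0.9209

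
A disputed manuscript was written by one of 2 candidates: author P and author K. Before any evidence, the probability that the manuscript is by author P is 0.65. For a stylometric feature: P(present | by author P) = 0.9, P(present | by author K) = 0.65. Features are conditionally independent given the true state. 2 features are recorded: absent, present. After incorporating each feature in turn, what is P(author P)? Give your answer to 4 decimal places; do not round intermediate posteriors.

0.4235

After 'absent': P(author P) = 0.1·0.6500 / (0.1·0.6500 + 0.35·0.3500) ≈ 0.3467
After 'present': P(author P) = 0.9·0.3467 / (0.9·0.3467 + 0.65·0.6533) ≈ 0.4235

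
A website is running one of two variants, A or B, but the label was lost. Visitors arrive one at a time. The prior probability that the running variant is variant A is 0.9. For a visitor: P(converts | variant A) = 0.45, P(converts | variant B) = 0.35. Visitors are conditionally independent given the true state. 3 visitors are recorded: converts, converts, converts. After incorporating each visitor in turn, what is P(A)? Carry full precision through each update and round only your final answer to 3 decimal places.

0.950

Each posterior becomes the prior for the next update.
After 'converts': P(A) = 0.45·0.9000 / (0.45·0.9000 + 0.35·0.1000) ≈ 0.9205
After 'converts': P(A) = 0.45·0.9205 / (0.45·0.9205 + 0.35·0.0795) ≈ 0.9370
After 'converts': P(A) = 0.45·0.9370 / (0.45·0.9370 + 0.35·0.0630) ≈ 0.9503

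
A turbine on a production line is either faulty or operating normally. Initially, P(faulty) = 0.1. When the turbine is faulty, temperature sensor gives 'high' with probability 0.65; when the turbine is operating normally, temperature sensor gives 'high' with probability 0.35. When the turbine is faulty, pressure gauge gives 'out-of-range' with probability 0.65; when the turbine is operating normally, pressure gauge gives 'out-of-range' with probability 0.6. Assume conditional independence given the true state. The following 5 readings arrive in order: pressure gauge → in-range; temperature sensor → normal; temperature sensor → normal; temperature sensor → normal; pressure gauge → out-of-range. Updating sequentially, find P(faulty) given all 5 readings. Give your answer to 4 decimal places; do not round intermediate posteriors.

0.0162

After pressure gauge='in-range': P(faulty) = 0.35·0.1000 / (0.35·0.1000 + 0.4·0.9000) ≈ 0.0886
After temperature sensor='normal': P(faulty) = 0.35·0.0886 / (0.35·0.0886 + 0.65·0.9114) ≈ 0.0497
After temperature sensor='normal': P(faulty) = 0.35·0.0497 / (0.35·0.0497 + 0.65·0.9503) ≈ 0.0274
After temperature sensor='normal': P(faulty) = 0.35·0.0274 / (0.35·0.0274 + 0.65·0.9726) ≈ 0.0150
After pressure gauge='out-of-range': P(faulty) = 0.65·0.0150 / (0.65·0.0150 + 0.6·0.9850) ≈ 0.0162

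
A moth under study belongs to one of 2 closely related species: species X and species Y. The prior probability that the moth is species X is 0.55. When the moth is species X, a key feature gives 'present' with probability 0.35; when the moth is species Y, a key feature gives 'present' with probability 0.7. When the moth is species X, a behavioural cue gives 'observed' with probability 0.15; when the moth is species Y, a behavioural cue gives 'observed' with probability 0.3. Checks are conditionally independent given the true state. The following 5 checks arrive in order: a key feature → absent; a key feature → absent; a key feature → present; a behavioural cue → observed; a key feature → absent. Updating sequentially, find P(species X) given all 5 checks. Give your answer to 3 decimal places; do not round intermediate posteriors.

After a key feature='absent': P(species X) = 0.65·0.5500 / (0.65·0.5500 + 0.3·0.4500) ≈ 0.7259
After a key feature='absent': P(species X) = 0.65·0.7259 / (0.65·0.7259 + 0.3·0.2741) ≈ 0.8516
After a key feature='present': P(species X) = 0.35·0.8516 / (0.35·0.8516 + 0.7·0.1484) ≈ 0.7415
After a behavioural cue='observed': P(species X) = 0.15·0.7415 / (0.15·0.7415 + 0.3·0.2585) ≈ 0.5892
After a key feature='absent': P(species X) = 0.65·0.5892 / (0.65·0.5892 + 0.3·0.4108) ≈ 0.7566

0.757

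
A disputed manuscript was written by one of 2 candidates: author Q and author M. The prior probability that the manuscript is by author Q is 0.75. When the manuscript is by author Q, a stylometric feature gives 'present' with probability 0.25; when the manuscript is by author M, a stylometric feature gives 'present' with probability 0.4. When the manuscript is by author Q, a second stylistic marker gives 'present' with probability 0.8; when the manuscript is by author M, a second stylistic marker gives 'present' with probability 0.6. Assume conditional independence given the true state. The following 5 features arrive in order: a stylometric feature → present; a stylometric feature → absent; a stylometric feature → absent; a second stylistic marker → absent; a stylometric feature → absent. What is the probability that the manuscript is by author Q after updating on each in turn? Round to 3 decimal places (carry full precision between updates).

Each posterior becomes the prior for the next update.
After a stylometric feature='present': P(author Q) = 0.25·0.7500 / (0.25·0.7500 + 0.4·0.2500) ≈ 0.6522
After a stylometric feature='absent': P(author Q) = 0.75·0.6522 / (0.75·0.6522 + 0.6·0.3478) ≈ 0.7009
After a stylometric feature='absent': P(author Q) = 0.75·0.7009 / (0.75·0.7009 + 0.6·0.2991) ≈ 0.7455
After a second stylistic marker='absent': P(author Q) = 0.2·0.7455 / (0.2·0.7455 + 0.4·0.2545) ≈ 0.5943
After a stylometric feature='absent': P(author Q) = 0.75·0.5943 / (0.75·0.5943 + 0.6·0.4057) ≈ 0.6468

0.647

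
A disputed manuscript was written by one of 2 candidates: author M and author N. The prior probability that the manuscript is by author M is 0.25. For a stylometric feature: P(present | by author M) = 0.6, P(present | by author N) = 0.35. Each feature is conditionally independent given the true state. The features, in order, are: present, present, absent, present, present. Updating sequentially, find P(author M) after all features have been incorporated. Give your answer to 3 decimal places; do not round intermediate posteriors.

After 'present': P(author M) = 0.6·0.2500 / (0.6·0.2500 + 0.35·0.7500) ≈ 0.3636
After 'present': P(author M) = 0.6·0.3636 / (0.6·0.3636 + 0.35·0.6364) ≈ 0.4948
After 'absent': P(author M) = 0.4·0.4948 / (0.4·0.4948 + 0.65·0.5052) ≈ 0.3761
After 'present': P(author M) = 0.6·0.3761 / (0.6·0.3761 + 0.35·0.6239) ≈ 0.5082
After 'present': P(author M) = 0.6·0.5082 / (0.6·0.5082 + 0.35·0.4918) ≈ 0.6392

0.639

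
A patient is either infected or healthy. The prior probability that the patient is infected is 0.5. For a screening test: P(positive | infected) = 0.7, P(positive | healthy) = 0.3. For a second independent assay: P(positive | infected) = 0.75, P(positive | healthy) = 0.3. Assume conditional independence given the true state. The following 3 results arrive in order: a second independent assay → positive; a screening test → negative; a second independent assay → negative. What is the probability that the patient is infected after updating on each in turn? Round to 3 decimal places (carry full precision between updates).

0.277

After a second independent assay='positive': P(infected) = 0.75·0.5000 / (0.75·0.5000 + 0.3·0.5000) ≈ 0.7143
After a screening test='negative': P(infected) = 0.3·0.7143 / (0.3·0.7143 + 0.7·0.2857) ≈ 0.5172
After a second independent assay='negative': P(infected) = 0.25·0.5172 / (0.25·0.5172 + 0.7·0.4828) ≈ 0.2768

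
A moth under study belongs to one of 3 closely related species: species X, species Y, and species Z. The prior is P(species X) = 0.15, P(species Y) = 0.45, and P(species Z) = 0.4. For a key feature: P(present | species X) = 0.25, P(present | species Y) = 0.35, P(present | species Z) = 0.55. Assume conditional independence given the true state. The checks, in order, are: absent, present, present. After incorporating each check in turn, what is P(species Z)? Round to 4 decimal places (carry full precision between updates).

0.5595

After 'absent': normaliser = 0.75·0.1500 + 0.65·0.4500 + 0.45·0.4000; P(species X) ≈ 0.1923, P(species Y) ≈ 0.5000, P(species Z) ≈ 0.3077
After 'present': normaliser = 0.25·0.1923 + 0.35·0.5000 + 0.55·0.3077; P(species X) ≈ 0.1225, P(species Y) ≈ 0.4461, P(species Z) ≈ 0.4314
After 'present': normaliser = 0.25·0.1225 + 0.35·0.4461 + 0.55·0.4314; P(species X) ≈ 0.0723, P(species Y) ≈ 0.3682, P(species Z) ≈ 0.5595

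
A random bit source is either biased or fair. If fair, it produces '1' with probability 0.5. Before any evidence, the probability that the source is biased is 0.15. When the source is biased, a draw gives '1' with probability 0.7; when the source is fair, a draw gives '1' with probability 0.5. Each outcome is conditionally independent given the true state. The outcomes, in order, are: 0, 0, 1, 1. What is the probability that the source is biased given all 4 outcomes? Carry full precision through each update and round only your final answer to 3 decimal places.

After '0': P(biased) = 0.3·0.1500 / (0.3·0.1500 + 0.5·0.8500) ≈ 0.0957
After '0': P(biased) = 0.3·0.0957 / (0.3·0.0957 + 0.5·0.9043) ≈ 0.0597
After '1': P(biased) = 0.7·0.0597 / (0.7·0.0597 + 0.5·0.9403) ≈ 0.0817
After '1': P(biased) = 0.7·0.0817 / (0.7·0.0817 + 0.5·0.9183) ≈ 0.1107

0.111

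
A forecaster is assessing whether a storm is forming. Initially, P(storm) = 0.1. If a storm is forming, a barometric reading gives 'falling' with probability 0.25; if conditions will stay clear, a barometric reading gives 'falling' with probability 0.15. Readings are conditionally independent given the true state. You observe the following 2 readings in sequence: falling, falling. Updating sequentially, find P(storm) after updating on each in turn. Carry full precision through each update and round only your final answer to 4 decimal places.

Each posterior becomes the prior for the next update.
After 'falling': P(storm) = 0.25·0.1000 / (0.25·0.1000 + 0.15·0.9000) ≈ 0.1562
After 'falling': P(storm) = 0.25·0.1562 / (0.25·0.1562 + 0.15·0.8438) ≈ 0.2358

0.2358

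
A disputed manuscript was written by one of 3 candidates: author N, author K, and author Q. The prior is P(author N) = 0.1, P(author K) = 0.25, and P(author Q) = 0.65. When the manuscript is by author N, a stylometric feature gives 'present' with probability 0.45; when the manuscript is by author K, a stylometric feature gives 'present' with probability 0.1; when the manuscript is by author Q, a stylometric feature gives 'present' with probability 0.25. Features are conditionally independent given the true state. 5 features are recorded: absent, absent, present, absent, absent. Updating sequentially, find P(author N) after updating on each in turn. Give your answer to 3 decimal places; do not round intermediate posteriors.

0.057

Each posterior becomes the prior for the next update.
After 'absent': normaliser = 0.55·0.1000 + 0.9·0.2500 + 0.75·0.6500; P(author N) ≈ 0.0717, P(author K) ≈ 0.2932, P(author Q) ≈ 0.6352
After 'absent': normaliser = 0.55·0.0717 + 0.9·0.2932 + 0.75·0.6352; P(author N) ≈ 0.0506, P(author K) ≈ 0.3384, P(author Q) ≈ 0.6110
After 'present': normaliser = 0.45·0.0506 + 0.1·0.3384 + 0.25·0.6110; P(author N) ≈ 0.1087, P(author K) ≈ 0.1617, P(author Q) ≈ 0.7297
After 'absent': normaliser = 0.55·0.1087 + 0.9·0.1617 + 0.75·0.7297; P(author N) ≈ 0.0794, P(author K) ≈ 0.1933, P(author Q) ≈ 0.7272
After 'absent': normaliser = 0.55·0.0794 + 0.9·0.1933 + 0.75·0.7272; P(author N) ≈ 0.0572, P(author K) ≈ 0.2280, P(author Q) ≈ 0.7147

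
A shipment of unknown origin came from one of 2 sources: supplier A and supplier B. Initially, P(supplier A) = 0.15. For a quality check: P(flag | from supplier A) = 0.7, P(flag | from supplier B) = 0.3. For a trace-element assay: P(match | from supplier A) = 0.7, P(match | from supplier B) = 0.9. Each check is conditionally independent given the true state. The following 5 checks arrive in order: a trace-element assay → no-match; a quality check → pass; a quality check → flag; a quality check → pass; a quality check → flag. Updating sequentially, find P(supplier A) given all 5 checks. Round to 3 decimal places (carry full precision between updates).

0.346

After a trace-element assay='no-match': P(supplier A) = 0.3·0.1500 / (0.3·0.1500 + 0.1·0.8500) ≈ 0.3462
After a quality check='pass': P(supplier A) = 0.3·0.3462 / (0.3·0.3462 + 0.7·0.6538) ≈ 0.1849
After a quality check='flag': P(supplier A) = 0.7·0.1849 / (0.7·0.1849 + 0.3·0.8151) ≈ 0.3462
After a quality check='pass': P(supplier A) = 0.3·0.3462 / (0.3·0.3462 + 0.7·0.6538) ≈ 0.1849
After a quality check='flag': P(supplier A) = 0.7·0.1849 / (0.7·0.1849 + 0.3·0.8151) ≈ 0.3462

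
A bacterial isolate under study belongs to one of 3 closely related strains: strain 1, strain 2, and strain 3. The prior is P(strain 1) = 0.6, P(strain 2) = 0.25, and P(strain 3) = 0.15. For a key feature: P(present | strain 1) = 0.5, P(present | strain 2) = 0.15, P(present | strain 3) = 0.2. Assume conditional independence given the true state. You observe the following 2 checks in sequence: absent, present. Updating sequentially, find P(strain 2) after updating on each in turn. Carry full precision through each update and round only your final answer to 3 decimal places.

Each posterior becomes the prior for the next update.
After 'absent': normaliser = 0.5·0.6000 + 0.85·0.2500 + 0.8·0.1500; P(strain 1) ≈ 0.4743, P(strain 2) ≈ 0.3360, P(strain 3) ≈ 0.1897
After 'present': normaliser = 0.5·0.4743 + 0.15·0.3360 + 0.2·0.1897; P(strain 1) ≈ 0.7286, P(strain 2) ≈ 0.1548, P(strain 3) ≈ 0.1166

0.155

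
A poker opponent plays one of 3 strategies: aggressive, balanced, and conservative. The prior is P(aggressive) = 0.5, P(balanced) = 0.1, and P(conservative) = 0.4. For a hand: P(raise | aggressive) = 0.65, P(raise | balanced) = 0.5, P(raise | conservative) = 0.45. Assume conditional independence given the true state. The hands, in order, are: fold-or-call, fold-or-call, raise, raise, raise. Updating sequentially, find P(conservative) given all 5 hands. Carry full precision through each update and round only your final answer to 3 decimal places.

After 'fold-or-call': normaliser = 0.35·0.5000 + 0.5·0.1000 + 0.55·0.4000; P(aggressive) ≈ 0.3933, P(balanced) ≈ 0.1124, P(conservative) ≈ 0.4944
After 'fold-or-call': normaliser = 0.35·0.3933 + 0.5·0.1124 + 0.55·0.4944; P(aggressive) ≈ 0.2955, P(balanced) ≈ 0.1206, P(conservative) ≈ 0.5838
After 'raise': normaliser = 0.65·0.2955 + 0.5·0.1206 + 0.45·0.5838; P(aggressive) ≈ 0.3729, P(balanced) ≈ 0.1171, P(conservative) ≈ 0.5100
After 'raise': normaliser = 0.65·0.3729 + 0.5·0.1171 + 0.45·0.5100; P(aggressive) ≈ 0.4570, P(balanced) ≈ 0.1104, P(conservative) ≈ 0.4327
After 'raise': normaliser = 0.65·0.4570 + 0.5·0.1104 + 0.45·0.4327; P(aggressive) ≈ 0.5431, P(balanced) ≈ 0.1009, P(conservative) ≈ 0.3560

0.356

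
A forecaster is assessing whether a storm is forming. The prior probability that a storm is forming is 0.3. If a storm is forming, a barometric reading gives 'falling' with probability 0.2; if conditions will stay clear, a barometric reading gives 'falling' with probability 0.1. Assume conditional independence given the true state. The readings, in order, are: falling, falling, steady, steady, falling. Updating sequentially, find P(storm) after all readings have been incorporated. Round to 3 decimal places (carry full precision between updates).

0.730

After 'falling': P(storm) = 0.2·0.3000 / (0.2·0.3000 + 0.1·0.7000) ≈ 0.4615
After 'falling': P(storm) = 0.2·0.4615 / (0.2·0.4615 + 0.1·0.5385) ≈ 0.6316
After 'steady': P(storm) = 0.8·0.6316 / (0.8·0.6316 + 0.9·0.3684) ≈ 0.6038
After 'steady': P(storm) = 0.8·0.6038 / (0.8·0.6038 + 0.9·0.3962) ≈ 0.5753
After 'falling': P(storm) = 0.2·0.5753 / (0.2·0.5753 + 0.1·0.4247) ≈ 0.7304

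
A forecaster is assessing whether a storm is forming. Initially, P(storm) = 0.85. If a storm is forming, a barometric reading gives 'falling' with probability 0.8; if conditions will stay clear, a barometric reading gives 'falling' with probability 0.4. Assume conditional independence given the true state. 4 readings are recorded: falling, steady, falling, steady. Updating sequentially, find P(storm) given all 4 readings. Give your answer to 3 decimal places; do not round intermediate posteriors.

After 'falling': P(storm) = 0.8·0.8500 / (0.8·0.8500 + 0.4·0.1500) ≈ 0.9189
After 'steady': P(storm) = 0.2·0.9189 / (0.2·0.9189 + 0.6·0.0811) ≈ 0.7907
After 'falling': P(storm) = 0.8·0.7907 / (0.8·0.7907 + 0.4·0.2093) ≈ 0.8831
After 'steady': P(storm) = 0.2·0.8831 / (0.2·0.8831 + 0.6·0.1169) ≈ 0.7158

0.716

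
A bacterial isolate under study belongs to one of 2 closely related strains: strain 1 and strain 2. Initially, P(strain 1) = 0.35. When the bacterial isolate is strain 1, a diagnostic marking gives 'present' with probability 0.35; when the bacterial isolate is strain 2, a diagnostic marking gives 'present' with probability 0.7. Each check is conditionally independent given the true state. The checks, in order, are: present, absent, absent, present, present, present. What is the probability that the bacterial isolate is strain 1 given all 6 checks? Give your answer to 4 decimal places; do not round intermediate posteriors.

0.1364

Apply Bayes' rule sequentially, carrying P(strain 1) forward.
After 'present': P(strain 1) = 0.35·0.3500 / (0.35·0.3500 + 0.7·0.6500) ≈ 0.2121
After 'absent': P(strain 1) = 0.65·0.2121 / (0.65·0.2121 + 0.3·0.7879) ≈ 0.3684
After 'absent': P(strain 1) = 0.65·0.3684 / (0.65·0.3684 + 0.3·0.6316) ≈ 0.5583
After 'present': P(strain 1) = 0.35·0.5583 / (0.35·0.5583 + 0.7·0.4417) ≈ 0.3872
After 'present': P(strain 1) = 0.35·0.3872 / (0.35·0.3872 + 0.7·0.6128) ≈ 0.2401
After 'present': P(strain 1) = 0.35·0.2401 / (0.35·0.2401 + 0.7·0.7599) ≈ 0.1364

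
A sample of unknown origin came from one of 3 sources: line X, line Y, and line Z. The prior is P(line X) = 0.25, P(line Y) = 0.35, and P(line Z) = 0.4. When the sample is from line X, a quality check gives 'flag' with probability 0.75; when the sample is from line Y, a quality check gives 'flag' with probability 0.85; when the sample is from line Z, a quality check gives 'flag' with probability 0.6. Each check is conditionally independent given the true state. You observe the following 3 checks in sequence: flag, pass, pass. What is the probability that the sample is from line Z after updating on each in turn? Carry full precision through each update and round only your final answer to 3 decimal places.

Each posterior becomes the prior for the next update.
After 'flag': normaliser = 0.75·0.2500 + 0.85·0.3500 + 0.6·0.4000; P(line X) ≈ 0.2586, P(line Y) ≈ 0.4103, P(line Z) ≈ 0.3310
After 'pass': normaliser = 0.25·0.2586 + 0.15·0.4103 + 0.4·0.3310; P(line X) ≈ 0.2500, P(line Y) ≈ 0.2380, P(line Z) ≈ 0.5120
After 'pass': normaliser = 0.25·0.2500 + 0.15·0.2380 + 0.4·0.5120; P(line X) ≈ 0.2063, P(line Y) ≈ 0.1178, P(line Z) ≈ 0.6759

0.676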